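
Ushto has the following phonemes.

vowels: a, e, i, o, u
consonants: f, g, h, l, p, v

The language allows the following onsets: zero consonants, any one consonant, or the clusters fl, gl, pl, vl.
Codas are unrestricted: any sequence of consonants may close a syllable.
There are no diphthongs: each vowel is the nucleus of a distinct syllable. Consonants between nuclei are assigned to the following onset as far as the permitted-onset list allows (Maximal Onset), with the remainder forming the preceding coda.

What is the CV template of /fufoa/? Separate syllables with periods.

The vowels are u, o, a — 3 nuclei, so 3 syllables.
σ1/σ2 boundary: /f/ is a single consonant, so it becomes the next onset.
σ2/σ3 boundary: hiatus — the boundary sits between the two vowels.
Result: fu.fo.a.
Mapping each syllable to C/V: /fu/ → CV, /fo/ → CV, /a/ → V.

CV.CV.V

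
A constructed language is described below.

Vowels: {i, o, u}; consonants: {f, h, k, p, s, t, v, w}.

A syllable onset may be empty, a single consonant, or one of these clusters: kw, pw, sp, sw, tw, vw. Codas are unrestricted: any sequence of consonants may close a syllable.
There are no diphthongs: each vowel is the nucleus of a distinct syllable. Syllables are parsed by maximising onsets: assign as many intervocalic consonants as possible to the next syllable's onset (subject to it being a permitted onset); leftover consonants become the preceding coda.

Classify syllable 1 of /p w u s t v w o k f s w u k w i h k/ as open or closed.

closed

The vowels are u, o, u, i — 4 nuclei, so 4 syllables.
σ1/σ2 boundary: cluster /stvw/ — the longest permitted-onset suffix is /vw/; onset = /vw/, preceding coda = /st/.
σ2/σ3 boundary: /kfsw/ splits as /kf/ + /sw/ (/sw/ is the longest suffix that is a licit onset).
σ3/σ4 boundary: /kw/ — entire cluster is a permitted onset → onset /kw/, coda ∅.
Syllabification: pwust.vwokf.swu.kwihk.
Syllable 1 is /pwust/ with coda /st/, so it is closed.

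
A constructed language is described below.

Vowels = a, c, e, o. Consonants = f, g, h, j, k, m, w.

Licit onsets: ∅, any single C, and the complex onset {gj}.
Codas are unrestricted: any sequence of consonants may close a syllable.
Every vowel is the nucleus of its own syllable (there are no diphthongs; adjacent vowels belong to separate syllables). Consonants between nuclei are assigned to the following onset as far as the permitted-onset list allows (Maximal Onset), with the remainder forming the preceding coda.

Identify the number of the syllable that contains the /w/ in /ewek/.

The vowels are e, e — 2 nuclei, so 2 syllables.
σ1/σ2 boundary: just /w/ — single C goes to the following onset.
Result: e.wek.
The /w/ is in the onset of syllable 2 (/wek/).

2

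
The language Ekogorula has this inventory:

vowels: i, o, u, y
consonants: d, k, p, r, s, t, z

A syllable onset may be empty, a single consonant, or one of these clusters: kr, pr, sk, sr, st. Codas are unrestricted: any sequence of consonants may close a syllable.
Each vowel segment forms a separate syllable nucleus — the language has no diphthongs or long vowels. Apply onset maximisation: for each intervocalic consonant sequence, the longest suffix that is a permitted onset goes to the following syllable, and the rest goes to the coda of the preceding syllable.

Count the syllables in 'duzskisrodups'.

4

Nuclei (vowels): u, i, o, u → 4 syllables.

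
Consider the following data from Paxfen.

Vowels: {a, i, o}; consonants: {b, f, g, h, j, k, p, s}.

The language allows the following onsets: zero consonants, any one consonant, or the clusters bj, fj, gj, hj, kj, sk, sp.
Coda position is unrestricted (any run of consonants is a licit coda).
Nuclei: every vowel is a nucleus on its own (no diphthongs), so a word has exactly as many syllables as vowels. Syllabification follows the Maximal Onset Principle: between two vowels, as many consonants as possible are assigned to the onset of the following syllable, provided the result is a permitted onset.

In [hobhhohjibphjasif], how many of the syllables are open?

Nuclei (vowels): o, o, i, a, i → 5 syllables.
σ1/σ2 boundary: cluster /bhh/ — the longest permitted-onset suffix is /h/; onset = /h/, preceding coda = /bh/.
σ2/σ3 boundary: /hj/ — entire cluster is a permitted onset → onset /hj/, coda ∅.
σ3/σ4 boundary: /bphj/ splits as /bp/ + /hj/ (/hj/ is the longest suffix that is a licit onset).
σ4/σ5 boundary: /s/ is a single consonant, so it becomes the next onset.
Putting it together: hobh.ho.hjibp.hja.sif.
Classifying each syllable: /hobh/ (closed), /ho/ (open), /hjibp/ (closed), /hja/ (open), /sif/ (closed).
Open syllables: 2.

2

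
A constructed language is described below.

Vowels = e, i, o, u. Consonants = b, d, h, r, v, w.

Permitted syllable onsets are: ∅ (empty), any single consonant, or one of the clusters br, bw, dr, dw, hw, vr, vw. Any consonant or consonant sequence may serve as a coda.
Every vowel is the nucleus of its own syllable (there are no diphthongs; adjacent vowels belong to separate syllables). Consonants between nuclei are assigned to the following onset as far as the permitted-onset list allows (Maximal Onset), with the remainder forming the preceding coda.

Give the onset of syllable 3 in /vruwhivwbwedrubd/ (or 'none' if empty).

bw

Vowels present: u, i, e, u; each is a nucleus, giving 4 syllables.
Between /u/ (V1) and /i/ (V2): /wh/ — longest licit onset from the right is /h/, leaving /w/ as coda.
Between /i/ (V2) and /e/ (V3): cluster /vwbw/ — the longest permitted-onset suffix is /bw/; onset = /bw/, preceding coda = /vw/.
Between /e/ (V3) and /u/ (V4): /dr/ is a licit onset in full, so it all attaches to the next syllable.
Putting it together: vruw.hivw.bwe.drubd.
Syllable 3 is /bwe/: onset /bw/, nucleus /e/, coda ∅.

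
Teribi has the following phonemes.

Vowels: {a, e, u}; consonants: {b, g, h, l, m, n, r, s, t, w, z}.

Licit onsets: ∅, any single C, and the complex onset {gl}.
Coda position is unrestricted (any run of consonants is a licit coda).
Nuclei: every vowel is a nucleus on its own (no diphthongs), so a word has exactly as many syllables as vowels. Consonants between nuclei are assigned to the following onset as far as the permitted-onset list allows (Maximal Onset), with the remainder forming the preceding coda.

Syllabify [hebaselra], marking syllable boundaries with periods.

Nuclei (vowels): e, a, e, a → 4 syllables.
σ1/σ2 boundary: /b/ → onset of the next syllable (single consonants are always licit onsets).
σ2/σ3 boundary: just /s/ — single C goes to the following onset.
σ3/σ4 boundary: /lr/ — longest licit onset from the right is /r/, leaving /l/ as coda.

he.ba.sel.ra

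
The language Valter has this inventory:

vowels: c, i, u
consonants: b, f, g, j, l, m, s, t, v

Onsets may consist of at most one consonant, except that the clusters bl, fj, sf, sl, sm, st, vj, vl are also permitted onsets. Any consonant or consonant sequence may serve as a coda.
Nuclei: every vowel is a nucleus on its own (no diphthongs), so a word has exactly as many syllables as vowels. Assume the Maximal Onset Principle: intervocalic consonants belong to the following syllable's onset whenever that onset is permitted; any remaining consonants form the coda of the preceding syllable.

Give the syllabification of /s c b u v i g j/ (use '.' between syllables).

Nuclei (vowels): c, u, i → 3 syllables.
Between /c/ (V1) and /u/ (V2): /b/ → onset of the next syllable (single consonants are always licit onsets).
Between /u/ (V2) and /i/ (V3): /v/ → onset of the next syllable (single consonants are always licit onsets).

sc.bu.vigj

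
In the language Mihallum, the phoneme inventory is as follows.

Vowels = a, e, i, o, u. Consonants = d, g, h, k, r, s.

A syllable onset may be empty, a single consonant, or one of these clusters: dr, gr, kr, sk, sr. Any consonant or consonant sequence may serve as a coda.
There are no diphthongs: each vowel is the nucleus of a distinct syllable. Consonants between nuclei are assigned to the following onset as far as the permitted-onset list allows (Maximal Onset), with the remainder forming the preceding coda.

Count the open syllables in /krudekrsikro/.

3

The vowels are u, e, i, o — 4 nuclei, so 4 syllables.
/u…e/ gap (V1→V2): /d/ is a single consonant, so it becomes the next onset.
/e…i/ gap (V2→V3): /krs/; trying suffixes from longest down, /s/ is the first permitted one, so coda /kr/ | onset /s/.
/i…o/ gap (V3→V4): /kr/ is a licit onset in full, so it all attaches to the next syllable.
Syllabification: kru.dekr.si.kro.
Classifying each syllable: /kru/ (open), /dekr/ (closed), /si/ (open), /kro/ (open).
Open syllables: 3.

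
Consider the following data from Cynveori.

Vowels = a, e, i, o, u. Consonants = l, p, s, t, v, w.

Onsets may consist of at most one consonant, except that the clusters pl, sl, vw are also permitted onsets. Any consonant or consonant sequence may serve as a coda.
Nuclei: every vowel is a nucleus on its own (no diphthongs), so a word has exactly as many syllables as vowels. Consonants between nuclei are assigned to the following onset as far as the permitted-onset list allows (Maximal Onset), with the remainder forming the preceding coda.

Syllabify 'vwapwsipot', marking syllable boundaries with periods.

Vowels present: a, i, o; each is a nucleus, giving 3 syllables.
V1 /a/ – V2 /i/: /pws/; trying suffixes from longest down, /s/ is the first permitted one, so coda /pw/ | onset /s/.
V2 /i/ – V3 /o/: /p/ → onset of the next syllable (single consonants are always licit onsets).

vwapw.si.pot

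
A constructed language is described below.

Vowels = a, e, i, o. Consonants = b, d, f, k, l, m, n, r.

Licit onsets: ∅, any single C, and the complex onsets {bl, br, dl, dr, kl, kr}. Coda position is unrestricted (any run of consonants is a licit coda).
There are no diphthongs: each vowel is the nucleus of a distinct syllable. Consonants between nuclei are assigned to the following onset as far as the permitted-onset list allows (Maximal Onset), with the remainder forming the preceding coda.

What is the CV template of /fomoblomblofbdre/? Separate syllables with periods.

Nuclei (vowels): o, o, o, o, e → 5 syllables.
V1 /o/ – V2 /o/: just /m/ — single C goes to the following onset.
V2 /o/ – V3 /o/: cluster /bl/ — /bl/ is itself a permitted onset, so the whole cluster goes right; preceding coda = ∅.
V3 /o/ – V4 /o/: /mbl/ — longest licit onset from the right is /bl/, leaving /m/ as coda.
V4 /o/ – V5 /e/: /fbdr/ splits as /fb/ + /dr/ (/dr/ is the longest suffix that is a licit onset).
Result: fo.mo.blom.blofb.dre.
Mapping each syllable to C/V: /fo/ → CV, /mo/ → CV, /blom/ → CCVC, /blofb/ → CCVCC, /dre/ → CCV.

CV.CV.CCVC.CCVCC.CCV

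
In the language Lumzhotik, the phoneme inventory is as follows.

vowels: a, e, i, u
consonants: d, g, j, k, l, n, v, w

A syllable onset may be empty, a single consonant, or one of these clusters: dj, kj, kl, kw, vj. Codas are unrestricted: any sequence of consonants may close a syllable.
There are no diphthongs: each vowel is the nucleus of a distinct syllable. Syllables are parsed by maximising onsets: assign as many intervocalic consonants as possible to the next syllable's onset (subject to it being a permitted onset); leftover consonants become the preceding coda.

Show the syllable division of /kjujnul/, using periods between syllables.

kjuj.nul

Nuclei (vowels): u, u → 2 syllables.
V1 /u/ – V2 /u/: /jn/ — longest licit onset from the right is /n/, leaving /j/ as coda.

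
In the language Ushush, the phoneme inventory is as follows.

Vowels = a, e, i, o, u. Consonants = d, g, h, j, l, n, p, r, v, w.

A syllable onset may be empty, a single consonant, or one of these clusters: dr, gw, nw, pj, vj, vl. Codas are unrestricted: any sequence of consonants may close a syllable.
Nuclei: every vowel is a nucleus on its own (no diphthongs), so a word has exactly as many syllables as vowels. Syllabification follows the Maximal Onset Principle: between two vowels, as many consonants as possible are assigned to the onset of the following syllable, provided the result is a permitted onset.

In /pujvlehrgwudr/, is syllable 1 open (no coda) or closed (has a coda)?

The vowels are u, e, u — 3 nuclei, so 3 syllables.
Between /u/ (V1) and /e/ (V2): cluster /jvl/ — the longest permitted-onset suffix is /vl/; onset = /vl/, preceding coda = /j/.
Between /e/ (V2) and /u/ (V3): /hrgw/ — longest licit onset from the right is /gw/, leaving /hr/ as coda.
Syllabification: puj.vlehr.gwudr.
Syllable 1 is /puj/ with coda /j/, so it is closed.

closed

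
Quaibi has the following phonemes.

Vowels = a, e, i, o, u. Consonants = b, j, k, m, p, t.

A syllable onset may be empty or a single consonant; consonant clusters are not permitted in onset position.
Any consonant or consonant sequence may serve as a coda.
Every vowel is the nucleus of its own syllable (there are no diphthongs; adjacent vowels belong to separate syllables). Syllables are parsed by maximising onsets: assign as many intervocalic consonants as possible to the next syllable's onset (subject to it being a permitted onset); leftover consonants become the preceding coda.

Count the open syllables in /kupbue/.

Nuclei (vowels): u, u, e → 3 syllables.
Between /u/ (V1) and /u/ (V2): cluster /pb/ — the longest permitted-onset suffix is /b/; onset = /b/, preceding coda = /p/.
Between /u/ (V2) and /e/ (V3): hiatus — the boundary sits between the two vowels.
Result: kup.bu.e.
Classifying each syllable: /kup/ (closed), /bu/ (open), /e/ (open).
Open syllables: 2.

2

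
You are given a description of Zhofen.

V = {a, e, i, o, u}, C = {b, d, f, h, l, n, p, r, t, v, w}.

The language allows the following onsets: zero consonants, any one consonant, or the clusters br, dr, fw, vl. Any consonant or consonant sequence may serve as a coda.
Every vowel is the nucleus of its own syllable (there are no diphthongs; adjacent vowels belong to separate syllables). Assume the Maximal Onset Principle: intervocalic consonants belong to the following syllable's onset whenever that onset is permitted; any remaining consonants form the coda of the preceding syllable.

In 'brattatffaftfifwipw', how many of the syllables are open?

1

The vowels are a, a, a, i, i — 5 nuclei, so 5 syllables.
V1 /a/ – V2 /a/: /tt/; trying suffixes from longest down, /t/ is the first permitted one, so coda /t/ | onset /t/.
V2 /a/ – V3 /a/: /tff/ splits as /tf/ + /f/ (/f/ is the longest suffix that is a licit onset).
V3 /a/ – V4 /i/: /ftf/ splits as /ft/ + /f/ (/f/ is the longest suffix that is a licit onset).
V4 /i/ – V5 /i/: /fw/ — entire cluster is a permitted onset → onset /fw/, coda ∅.
Syllabification: brat.tatf.faft.fi.fwipw.
Classifying each syllable: /brat/ (closed), /tatf/ (closed), /faft/ (closed), /fi/ (open), /fwipw/ (closed).
Open syllables: 1.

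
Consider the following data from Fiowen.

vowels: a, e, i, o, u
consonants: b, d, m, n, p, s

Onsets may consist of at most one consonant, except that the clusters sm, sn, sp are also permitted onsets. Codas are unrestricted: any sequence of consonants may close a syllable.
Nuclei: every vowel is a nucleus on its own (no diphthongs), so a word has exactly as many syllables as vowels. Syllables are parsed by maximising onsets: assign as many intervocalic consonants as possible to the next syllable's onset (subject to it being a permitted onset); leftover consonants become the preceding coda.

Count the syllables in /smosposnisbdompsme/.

The vowels are o, o, i, o, e — 5 nuclei, so 5 syllables.

5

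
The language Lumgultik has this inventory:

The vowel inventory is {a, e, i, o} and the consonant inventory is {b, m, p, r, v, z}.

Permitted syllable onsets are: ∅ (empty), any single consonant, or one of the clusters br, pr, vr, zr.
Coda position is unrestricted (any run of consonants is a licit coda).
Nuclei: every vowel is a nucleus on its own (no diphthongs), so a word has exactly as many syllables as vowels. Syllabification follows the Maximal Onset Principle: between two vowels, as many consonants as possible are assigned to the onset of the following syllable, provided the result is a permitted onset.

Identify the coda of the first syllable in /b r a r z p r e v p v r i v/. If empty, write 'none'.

rz

Vowels present: a, e, i; each is a nucleus, giving 3 syllables.
V1 /a/ – V2 /e/: /rzpr/; trying suffixes from longest down, /pr/ is the first permitted one, so coda /rz/ | onset /pr/.
V2 /e/ – V3 /i/: /vpvr/ splits as /vp/ + /vr/ (/vr/ is the longest suffix that is a licit onset).
Putting it together: brarz.prevp.vriv.
Syllable 1 is /brarz/: onset /br/, nucleus /a/, coda /rz/.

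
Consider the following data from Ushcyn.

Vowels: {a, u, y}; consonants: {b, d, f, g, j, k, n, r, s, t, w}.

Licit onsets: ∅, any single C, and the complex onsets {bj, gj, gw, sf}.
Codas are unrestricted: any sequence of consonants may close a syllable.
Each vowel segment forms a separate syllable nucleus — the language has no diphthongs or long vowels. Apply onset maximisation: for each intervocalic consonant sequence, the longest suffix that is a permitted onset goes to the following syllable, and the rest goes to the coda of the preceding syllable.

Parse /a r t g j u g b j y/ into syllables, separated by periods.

art.gjug.bjy

Vowels present: a, u, y; each is a nucleus, giving 3 syllables.
/a…u/ gap (V1→V2): cluster /rtgj/ — the longest permitted-onset suffix is /gj/; onset = /gj/, preceding coda = /rt/.
/u…y/ gap (V2→V3): cluster /gbj/ — the longest permitted-onset suffix is /bj/; onset = /bj/, preceding coda = /g/.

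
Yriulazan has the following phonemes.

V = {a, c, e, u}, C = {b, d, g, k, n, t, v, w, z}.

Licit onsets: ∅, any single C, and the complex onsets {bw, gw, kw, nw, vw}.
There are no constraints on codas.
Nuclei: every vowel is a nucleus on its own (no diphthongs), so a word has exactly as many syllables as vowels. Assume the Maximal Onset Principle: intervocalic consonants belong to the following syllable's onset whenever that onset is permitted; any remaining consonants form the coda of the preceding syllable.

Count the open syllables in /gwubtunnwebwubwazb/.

Nuclei (vowels): u, u, e, u, a → 5 syllables.
V1 /u/ – V2 /u/: /bt/ splits as /b/ + /t/ (/t/ is the longest suffix that is a licit onset).
V2 /u/ – V3 /e/: cluster /nnw/ — the longest permitted-onset suffix is /nw/; onset = /nw/, preceding coda = /n/.
V3 /e/ – V4 /u/: cluster /bw/ — /bw/ is itself a permitted onset, so the whole cluster goes right; preceding coda = ∅.
V4 /u/ – V5 /a/: /bw/ is a licit onset in full, so it all attaches to the next syllable.
Result: gwub.tun.nwe.bwu.bwazb.
Classifying each syllable: /gwub/ (closed), /tun/ (closed), /nwe/ (open), /bwu/ (open), /bwazb/ (closed).
Open syllables: 2.

2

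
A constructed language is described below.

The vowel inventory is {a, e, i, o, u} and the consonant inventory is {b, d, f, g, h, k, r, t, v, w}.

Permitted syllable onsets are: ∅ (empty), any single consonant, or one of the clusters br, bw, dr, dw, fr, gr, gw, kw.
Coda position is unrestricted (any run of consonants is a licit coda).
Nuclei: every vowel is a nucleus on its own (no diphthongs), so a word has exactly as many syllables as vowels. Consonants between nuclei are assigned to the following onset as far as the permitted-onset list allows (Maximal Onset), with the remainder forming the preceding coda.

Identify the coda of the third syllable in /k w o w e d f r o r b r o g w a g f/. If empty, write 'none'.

r

The vowels are o, e, o, o, a — 5 nuclei, so 5 syllables.
Between /o/ (V1) and /e/ (V2): /w/ → onset of the next syllable (single consonants are always licit onsets).
Between /e/ (V2) and /o/ (V3): /dfr/ — longest licit onset from the right is /fr/, leaving /d/ as coda.
Between /o/ (V3) and /o/ (V4): cluster /rbr/ — the longest permitted-onset suffix is /br/; onset = /br/, preceding coda = /r/.
Between /o/ (V4) and /a/ (V5): cluster /gw/ — /gw/ is itself a permitted onset, so the whole cluster goes right; preceding coda = ∅.
So the parse is kwo.wed.fror.bro.gwagf.
Syllable 3 is /fror/: onset /fr/, nucleus /o/, coda /r/.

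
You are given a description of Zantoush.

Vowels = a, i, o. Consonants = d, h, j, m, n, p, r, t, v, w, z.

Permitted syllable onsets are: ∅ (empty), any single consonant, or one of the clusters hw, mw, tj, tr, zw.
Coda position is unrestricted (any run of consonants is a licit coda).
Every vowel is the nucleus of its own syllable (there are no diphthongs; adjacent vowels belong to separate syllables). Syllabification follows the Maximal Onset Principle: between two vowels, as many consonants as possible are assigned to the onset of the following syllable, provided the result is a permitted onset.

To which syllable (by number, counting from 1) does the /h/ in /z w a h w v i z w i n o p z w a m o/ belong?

The vowels are a, i, i, o, a, o — 6 nuclei, so 6 syllables.
/a…i/ gap (V1→V2): /hwv/ splits as /hw/ + /v/ (/v/ is the longest suffix that is a licit onset).
/i…i/ gap (V2→V3): /zw/ is a licit onset in full, so it all attaches to the next syllable.
/i…o/ gap (V3→V4): /n/ is a single consonant, so it becomes the next onset.
/o…a/ gap (V4→V5): /pzw/ — longest licit onset from the right is /zw/, leaving /p/ as coda.
/a…o/ gap (V5→V6): /m/ is a single consonant, so it becomes the next onset.
So the parse is zwahw.vi.zwi.nop.zwa.mo.
The /h/ is in the coda of syllable 1 (/zwahw/).

1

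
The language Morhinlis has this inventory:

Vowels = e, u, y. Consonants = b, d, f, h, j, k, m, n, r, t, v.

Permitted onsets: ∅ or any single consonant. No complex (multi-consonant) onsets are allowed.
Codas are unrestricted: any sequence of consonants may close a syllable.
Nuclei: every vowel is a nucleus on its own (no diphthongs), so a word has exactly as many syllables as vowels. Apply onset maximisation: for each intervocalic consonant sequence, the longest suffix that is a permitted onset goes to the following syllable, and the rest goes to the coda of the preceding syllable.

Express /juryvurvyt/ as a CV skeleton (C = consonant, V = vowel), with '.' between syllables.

CV.CV.CVC.CVC

Nuclei (vowels): u, y, u, y → 4 syllables.
V1 /u/ – V2 /y/: just /r/ — single C goes to the following onset.
V2 /y/ – V3 /u/: just /v/ — single C goes to the following onset.
V3 /u/ – V4 /y/: /rv/; trying suffixes from longest down, /v/ is the first permitted one, so coda /r/ | onset /v/.
Putting it together: ju.ry.vur.vyt.
Mapping each syllable to C/V: /ju/ → CV, /ry/ → CV, /vur/ → CVC, /vyt/ → CVC.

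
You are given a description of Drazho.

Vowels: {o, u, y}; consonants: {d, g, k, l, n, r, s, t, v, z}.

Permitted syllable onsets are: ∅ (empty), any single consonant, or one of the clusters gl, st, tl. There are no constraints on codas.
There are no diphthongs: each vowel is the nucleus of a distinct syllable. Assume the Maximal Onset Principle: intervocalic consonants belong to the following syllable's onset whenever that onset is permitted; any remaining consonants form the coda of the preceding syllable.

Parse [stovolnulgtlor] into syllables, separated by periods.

Vowels present: o, o, u, o; each is a nucleus, giving 4 syllables.
V1 /o/ – V2 /o/: /v/ → onset of the next syllable (single consonants are always licit onsets).
V2 /o/ – V3 /u/: /ln/ — longest licit onset from the right is /n/, leaving /l/ as coda.
V3 /u/ – V4 /o/: /lgtl/; trying suffixes from longest down, /tl/ is the first permitted one, so coda /lg/ | onset /tl/.

sto.vol.nulg.tlor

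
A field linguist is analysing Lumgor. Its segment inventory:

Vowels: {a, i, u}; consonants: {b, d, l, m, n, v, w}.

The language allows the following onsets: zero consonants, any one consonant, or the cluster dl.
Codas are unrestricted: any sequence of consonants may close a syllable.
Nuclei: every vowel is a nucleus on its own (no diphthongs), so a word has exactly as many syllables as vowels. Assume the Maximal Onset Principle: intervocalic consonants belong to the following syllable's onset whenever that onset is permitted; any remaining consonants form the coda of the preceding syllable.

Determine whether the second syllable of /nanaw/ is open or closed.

Nuclei (vowels): a, a → 2 syllables.
σ1/σ2 boundary: just /n/ — single C goes to the following onset.
Result: na.naw.
Syllable 2 is /naw/ with coda /w/, so it is closed.

closed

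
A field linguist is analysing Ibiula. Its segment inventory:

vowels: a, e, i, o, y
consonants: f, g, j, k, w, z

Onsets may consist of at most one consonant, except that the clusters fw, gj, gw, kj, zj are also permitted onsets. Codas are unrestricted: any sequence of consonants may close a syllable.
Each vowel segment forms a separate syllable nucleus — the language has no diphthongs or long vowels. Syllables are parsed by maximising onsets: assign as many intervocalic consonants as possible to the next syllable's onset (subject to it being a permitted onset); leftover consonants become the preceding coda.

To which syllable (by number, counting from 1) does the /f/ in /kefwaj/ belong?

2

Nuclei (vowels): e, a → 2 syllables.
σ1/σ2 boundary: cluster /fw/ — /fw/ is itself a permitted onset, so the whole cluster goes right; preceding coda = ∅.
So the parse is ke.fwaj.
The /f/ is in the onset of syllable 2 (/fwaj/).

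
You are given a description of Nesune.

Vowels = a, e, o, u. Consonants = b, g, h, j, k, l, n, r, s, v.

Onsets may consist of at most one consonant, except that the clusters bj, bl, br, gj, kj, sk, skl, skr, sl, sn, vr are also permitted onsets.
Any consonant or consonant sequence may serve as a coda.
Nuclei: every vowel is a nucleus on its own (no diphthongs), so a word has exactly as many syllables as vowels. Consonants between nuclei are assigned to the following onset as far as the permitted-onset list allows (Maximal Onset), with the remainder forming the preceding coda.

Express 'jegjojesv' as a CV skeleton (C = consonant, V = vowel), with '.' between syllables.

CV.CCV.CVCC

Nuclei (vowels): e, o, e → 3 syllables.
V1 /e/ – V2 /o/: cluster /gj/ — /gj/ is itself a permitted onset, so the whole cluster goes right; preceding coda = ∅.
V2 /o/ – V3 /e/: /j/ is a single consonant, so it becomes the next onset.
Result: je.gjo.jesv.
Mapping each syllable to C/V: /je/ → CV, /gjo/ → CCV, /jesv/ → CVCC.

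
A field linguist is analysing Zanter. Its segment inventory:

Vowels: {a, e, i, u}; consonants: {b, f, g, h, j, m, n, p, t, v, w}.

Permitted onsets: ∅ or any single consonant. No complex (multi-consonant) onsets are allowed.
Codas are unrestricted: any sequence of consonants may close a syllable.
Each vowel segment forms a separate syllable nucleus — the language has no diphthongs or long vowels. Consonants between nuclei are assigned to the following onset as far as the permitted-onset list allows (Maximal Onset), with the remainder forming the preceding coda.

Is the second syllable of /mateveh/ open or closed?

Vowels present: a, e, e; each is a nucleus, giving 3 syllables.
Between /a/ (V1) and /e/ (V2): /t/ is a single consonant, so it becomes the next onset.
Between /e/ (V2) and /e/ (V3): just /v/ — single C goes to the following onset.
So the parse is ma.te.veh.
Syllable 2 is /te/; it ends in its nucleus with no coda, so it is open.

open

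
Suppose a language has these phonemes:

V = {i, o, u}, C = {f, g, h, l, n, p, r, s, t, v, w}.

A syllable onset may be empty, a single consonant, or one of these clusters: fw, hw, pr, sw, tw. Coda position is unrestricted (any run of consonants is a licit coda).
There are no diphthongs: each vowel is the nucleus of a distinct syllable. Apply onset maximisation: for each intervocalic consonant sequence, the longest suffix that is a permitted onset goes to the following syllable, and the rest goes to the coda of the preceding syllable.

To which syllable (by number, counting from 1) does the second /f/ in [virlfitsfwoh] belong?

3

Nuclei (vowels): i, i, o → 3 syllables.
/i…i/ gap (V1→V2): /rlf/ — longest licit onset from the right is /f/, leaving /rl/ as coda.
/i…o/ gap (V2→V3): /tsfw/; trying suffixes from longest down, /fw/ is the first permitted one, so coda /ts/ | onset /fw/.
Syllabification: virl.fits.fwoh.
The second /f/ is in the onset of syllable 3 (/fwoh/).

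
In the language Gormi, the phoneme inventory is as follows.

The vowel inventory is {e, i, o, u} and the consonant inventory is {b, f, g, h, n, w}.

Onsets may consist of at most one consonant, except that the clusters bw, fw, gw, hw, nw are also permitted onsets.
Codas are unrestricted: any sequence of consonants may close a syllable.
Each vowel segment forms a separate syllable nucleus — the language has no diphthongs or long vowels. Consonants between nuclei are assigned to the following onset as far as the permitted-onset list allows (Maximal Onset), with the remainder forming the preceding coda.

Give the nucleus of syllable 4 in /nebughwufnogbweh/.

o

Vowels present: e, u, u, o, e; each is a nucleus, giving 5 syllables.
The fourth nucleus (vowel 4 from the left) is /o/.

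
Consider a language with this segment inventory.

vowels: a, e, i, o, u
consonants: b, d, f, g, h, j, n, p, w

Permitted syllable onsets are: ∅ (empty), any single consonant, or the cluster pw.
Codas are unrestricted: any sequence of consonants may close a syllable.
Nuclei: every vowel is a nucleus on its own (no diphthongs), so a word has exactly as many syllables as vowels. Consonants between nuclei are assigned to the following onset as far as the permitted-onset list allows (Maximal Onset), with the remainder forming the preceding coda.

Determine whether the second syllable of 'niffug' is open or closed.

The vowels are i, u — 2 nuclei, so 2 syllables.
σ1/σ2 boundary: /ff/ — longest licit onset from the right is /f/, leaving /f/ as coda.
Result: nif.fug.
Syllable 2 is /fug/ with coda /g/, so it is closed.

closed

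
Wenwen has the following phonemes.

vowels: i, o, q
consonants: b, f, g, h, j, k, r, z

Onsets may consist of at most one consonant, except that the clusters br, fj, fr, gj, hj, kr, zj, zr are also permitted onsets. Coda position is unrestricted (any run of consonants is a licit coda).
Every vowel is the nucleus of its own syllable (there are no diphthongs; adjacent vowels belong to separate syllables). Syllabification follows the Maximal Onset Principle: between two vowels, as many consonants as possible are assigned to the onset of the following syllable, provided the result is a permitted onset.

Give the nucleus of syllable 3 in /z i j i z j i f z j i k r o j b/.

i

The vowels are i, i, i, i, o — 5 nuclei, so 5 syllables.
The third nucleus (vowel 3 from the left) is /i/.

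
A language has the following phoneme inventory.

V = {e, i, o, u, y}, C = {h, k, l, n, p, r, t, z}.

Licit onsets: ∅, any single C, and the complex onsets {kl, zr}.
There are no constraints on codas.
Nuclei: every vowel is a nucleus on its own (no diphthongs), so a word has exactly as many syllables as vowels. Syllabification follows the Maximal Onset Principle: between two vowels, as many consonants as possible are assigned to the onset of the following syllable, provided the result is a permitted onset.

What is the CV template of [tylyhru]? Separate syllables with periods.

CV.CVC.CV

Nuclei (vowels): y, y, u → 3 syllables.
σ1/σ2 boundary: /l/ is a single consonant, so it becomes the next onset.
σ2/σ3 boundary: /hr/; trying suffixes from longest down, /r/ is the first permitted one, so coda /h/ | onset /r/.
Putting it together: ty.lyh.ru.
Mapping each syllable to C/V: /ty/ → CV, /lyh/ → CVC, /ru/ → CV.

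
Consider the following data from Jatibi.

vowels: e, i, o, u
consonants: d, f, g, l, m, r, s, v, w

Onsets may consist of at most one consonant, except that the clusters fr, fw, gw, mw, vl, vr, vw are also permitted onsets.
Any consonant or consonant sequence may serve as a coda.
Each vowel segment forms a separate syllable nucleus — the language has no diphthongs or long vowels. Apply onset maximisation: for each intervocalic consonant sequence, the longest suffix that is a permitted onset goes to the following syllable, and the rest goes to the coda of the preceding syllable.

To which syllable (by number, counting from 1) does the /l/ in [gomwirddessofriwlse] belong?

5

The vowels are o, i, e, o, i, e — 6 nuclei, so 6 syllables.
V1 /o/ – V2 /i/: /mw/ is a licit onset in full, so it all attaches to the next syllable.
V2 /i/ – V3 /e/: /rdd/ splits as /rd/ + /d/ (/d/ is the longest suffix that is a licit onset).
V3 /e/ – V4 /o/: cluster /ss/ — the longest permitted-onset suffix is /s/; onset = /s/, preceding coda = /s/.
V4 /o/ – V5 /i/: cluster /fr/ — /fr/ is itself a permitted onset, so the whole cluster goes right; preceding coda = ∅.
V5 /i/ – V6 /e/: /wls/; trying suffixes from longest down, /s/ is the first permitted one, so coda /wl/ | onset /s/.
Syllabification: go.mwird.des.so.friwl.se.
The /l/ is in the coda of syllable 5 (/friwl/).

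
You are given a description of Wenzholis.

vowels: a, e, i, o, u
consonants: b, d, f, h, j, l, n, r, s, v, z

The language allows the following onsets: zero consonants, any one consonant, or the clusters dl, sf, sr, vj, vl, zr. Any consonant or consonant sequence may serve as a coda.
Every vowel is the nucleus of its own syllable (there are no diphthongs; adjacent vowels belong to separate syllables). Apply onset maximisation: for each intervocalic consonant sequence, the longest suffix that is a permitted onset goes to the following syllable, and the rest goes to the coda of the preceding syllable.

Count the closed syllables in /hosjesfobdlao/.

The vowels are o, e, o, a, o — 5 nuclei, so 5 syllables.
σ1/σ2 boundary: /sj/ splits as /s/ + /j/ (/j/ is the longest suffix that is a licit onset).
σ2/σ3 boundary: cluster /sf/ — /sf/ is itself a permitted onset, so the whole cluster goes right; preceding coda = ∅.
σ3/σ4 boundary: /bdl/ — longest licit onset from the right is /dl/, leaving /b/ as coda.
σ4/σ5 boundary: nothing intervenes; syllable break is V.V.
Putting it together: hos.je.sfob.dla.o.
Classifying each syllable: /hos/ (closed), /je/ (open), /sfob/ (closed), /dla/ (open), /o/ (open).
Closed syllables: 2.

2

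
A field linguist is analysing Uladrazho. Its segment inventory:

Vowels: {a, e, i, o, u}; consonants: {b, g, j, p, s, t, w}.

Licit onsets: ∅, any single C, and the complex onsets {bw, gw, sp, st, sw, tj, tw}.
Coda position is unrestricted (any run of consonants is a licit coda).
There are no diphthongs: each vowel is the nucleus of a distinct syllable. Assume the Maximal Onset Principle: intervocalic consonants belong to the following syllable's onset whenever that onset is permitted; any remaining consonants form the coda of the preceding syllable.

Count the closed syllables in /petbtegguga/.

The vowels are e, e, u, a — 4 nuclei, so 4 syllables.
/e…e/ gap (V1→V2): /tbt/; trying suffixes from longest down, /t/ is the first permitted one, so coda /tb/ | onset /t/.
/e…u/ gap (V2→V3): /gg/ — longest licit onset from the right is /g/, leaving /g/ as coda.
/u…a/ gap (V3→V4): /g/ is a single consonant, so it becomes the next onset.
Result: petb.teg.gu.ga.
Classifying each syllable: /petb/ (closed), /teg/ (closed), /gu/ (open), /ga/ (open).
Closed syllables: 2.

2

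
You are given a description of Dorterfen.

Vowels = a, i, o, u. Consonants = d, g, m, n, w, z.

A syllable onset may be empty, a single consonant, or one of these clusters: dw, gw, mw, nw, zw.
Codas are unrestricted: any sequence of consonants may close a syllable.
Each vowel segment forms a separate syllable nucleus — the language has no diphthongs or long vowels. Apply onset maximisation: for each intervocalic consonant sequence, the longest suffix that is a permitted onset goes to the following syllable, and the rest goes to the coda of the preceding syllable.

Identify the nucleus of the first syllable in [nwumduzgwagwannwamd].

The vowels are u, u, a, a, a — 5 nuclei, so 5 syllables.
The first nucleus (vowel 1 from the left) is /u/.

u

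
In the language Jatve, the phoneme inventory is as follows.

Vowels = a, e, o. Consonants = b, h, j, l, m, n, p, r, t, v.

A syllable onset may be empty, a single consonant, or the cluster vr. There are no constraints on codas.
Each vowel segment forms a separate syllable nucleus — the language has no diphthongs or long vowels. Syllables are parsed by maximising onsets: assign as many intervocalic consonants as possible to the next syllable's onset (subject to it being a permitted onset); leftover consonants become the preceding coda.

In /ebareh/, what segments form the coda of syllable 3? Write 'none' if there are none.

Nuclei (vowels): e, a, e → 3 syllables.
V1 /e/ – V2 /a/: /b/ is a single consonant, so it becomes the next onset.
V2 /a/ – V3 /e/: /r/ is a single consonant, so it becomes the next onset.
Putting it together: e.ba.reh.
Syllable 3 is /reh/: onset /r/, nucleus /e/, coda /h/.

h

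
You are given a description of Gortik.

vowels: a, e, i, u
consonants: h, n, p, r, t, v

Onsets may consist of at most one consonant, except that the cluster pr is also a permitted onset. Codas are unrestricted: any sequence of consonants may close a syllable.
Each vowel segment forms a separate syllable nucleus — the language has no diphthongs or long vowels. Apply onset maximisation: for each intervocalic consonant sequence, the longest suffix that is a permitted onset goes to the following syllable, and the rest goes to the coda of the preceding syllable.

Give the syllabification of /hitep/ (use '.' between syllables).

The vowels are i, e — 2 nuclei, so 2 syllables.
/i…e/ gap (V1→V2): /t/ → onset of the next syllable (single consonants are always licit onsets).

hi.tep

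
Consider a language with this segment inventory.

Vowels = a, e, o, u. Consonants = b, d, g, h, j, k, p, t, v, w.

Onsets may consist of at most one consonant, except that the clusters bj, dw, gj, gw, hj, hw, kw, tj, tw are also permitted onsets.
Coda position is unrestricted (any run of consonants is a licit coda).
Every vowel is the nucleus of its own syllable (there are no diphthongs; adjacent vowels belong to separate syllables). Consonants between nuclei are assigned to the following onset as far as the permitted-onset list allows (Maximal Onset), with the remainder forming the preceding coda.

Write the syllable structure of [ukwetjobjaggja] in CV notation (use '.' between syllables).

V.CCV.CCV.CCVC.CCV

Nuclei (vowels): u, e, o, a, a → 5 syllables.
/u…e/ gap (V1→V2): cluster /kw/ — /kw/ is itself a permitted onset, so the whole cluster goes right; preceding coda = ∅.
/e…o/ gap (V2→V3): cluster /tj/ — /tj/ is itself a permitted onset, so the whole cluster goes right; preceding coda = ∅.
/o…a/ gap (V3→V4): /bj/ is a licit onset in full, so it all attaches to the next syllable.
/a…a/ gap (V4→V5): /ggj/; trying suffixes from longest down, /gj/ is the first permitted one, so coda /g/ | onset /gj/.
Putting it together: u.kwe.tjo.bjag.gja.
Mapping each syllable to C/V: /u/ → V, /kwe/ → CCV, /tjo/ → CCV, /bjag/ → CCVC, /gja/ → CCV.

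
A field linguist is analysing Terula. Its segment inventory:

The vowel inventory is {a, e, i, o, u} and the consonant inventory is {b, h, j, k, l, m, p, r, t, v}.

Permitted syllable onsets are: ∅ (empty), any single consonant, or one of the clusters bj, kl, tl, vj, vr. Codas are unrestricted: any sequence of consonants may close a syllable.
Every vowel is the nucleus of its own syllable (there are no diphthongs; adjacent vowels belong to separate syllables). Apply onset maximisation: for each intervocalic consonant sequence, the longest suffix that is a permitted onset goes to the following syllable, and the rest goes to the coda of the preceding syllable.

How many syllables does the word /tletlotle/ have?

3

The vowels are e, o, e — 3 nuclei, so 3 syllables.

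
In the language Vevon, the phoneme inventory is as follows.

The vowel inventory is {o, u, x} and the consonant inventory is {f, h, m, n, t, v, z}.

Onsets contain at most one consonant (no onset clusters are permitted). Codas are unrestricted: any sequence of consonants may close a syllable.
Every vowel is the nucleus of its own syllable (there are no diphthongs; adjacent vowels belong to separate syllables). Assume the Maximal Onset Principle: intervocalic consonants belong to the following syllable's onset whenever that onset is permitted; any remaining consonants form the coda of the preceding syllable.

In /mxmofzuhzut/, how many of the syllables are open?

The vowels are x, o, u, u — 4 nuclei, so 4 syllables.
σ1/σ2 boundary: /m/ → onset of the next syllable (single consonants are always licit onsets).
σ2/σ3 boundary: /fz/ — longest licit onset from the right is /z/, leaving /f/ as coda.
σ3/σ4 boundary: /hz/ splits as /h/ + /z/ (/z/ is the longest suffix that is a licit onset).
Putting it together: mx.mof.zuh.zut.
Classifying each syllable: /mx/ (open), /mof/ (closed), /zuh/ (closed), /zut/ (closed).
Open syllables: 1.

1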